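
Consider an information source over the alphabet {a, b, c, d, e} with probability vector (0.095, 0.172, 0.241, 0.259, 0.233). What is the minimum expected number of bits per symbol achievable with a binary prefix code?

Repeatedly combine the two least-probable nodes; the expected code length is the sum of the merged weights.
merge 19/200 + 43/250 → 267/1000
merge 233/1000 + 241/1000 → 237/500
merge 259/1000 + 267/1000 → 263/500
merge 237/500 + 263/500 → 1
L = 267/1000 + 237/500 + 263/500 + 1 = 2267/1000 = 2.267 bits/symbol.

2.267 bits/symbol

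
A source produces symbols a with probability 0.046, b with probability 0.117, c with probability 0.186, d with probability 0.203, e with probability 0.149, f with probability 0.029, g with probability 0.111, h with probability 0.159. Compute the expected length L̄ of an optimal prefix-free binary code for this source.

2.872 bits/symbol

Repeatedly combine the two least-probable nodes; the expected code length is the sum of the merged weights.
merge 29/1000 + 23/500 → 3/40
merge 3/40 + 111/1000 → 93/500
merge 117/1000 + 149/1000 → 133/500
merge 159/1000 + 93/500 → 69/200
merge 93/500 + 203/1000 → 389/1000
merge 133/500 + 69/200 → 611/1000
merge 389/1000 + 611/1000 → 1
L = 3/40 + 93/500 + 133/500 + 69/200 + 389/1000 + 611/1000 + 1 = 359/125 = 2.872 bits/symbol.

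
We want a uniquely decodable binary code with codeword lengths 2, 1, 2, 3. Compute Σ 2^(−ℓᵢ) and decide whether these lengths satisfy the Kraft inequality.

With common denominator 2^3 = 8: Σ 2^(−ℓᵢ) = 2/8 + 4/8 + 2/8 + 1/8 = 9/8 = 1.125.
Kraft's inequality requires Σ ≤ 1; here Σ = 1.125 > 1, so no such prefix code exists.

1.125; no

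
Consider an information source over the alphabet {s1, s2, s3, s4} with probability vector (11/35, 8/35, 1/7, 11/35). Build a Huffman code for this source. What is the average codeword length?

Repeatedly combine the two least-probable nodes; the expected code length is the sum of the merged weights.
merge 1/7 + 8/35 → 13/35
merge 11/35 + 11/35 → 22/35
merge 13/35 + 22/35 → 1
L = 13/35 + 22/35 + 1 = 2 bits/symbol.

2 bits/symbol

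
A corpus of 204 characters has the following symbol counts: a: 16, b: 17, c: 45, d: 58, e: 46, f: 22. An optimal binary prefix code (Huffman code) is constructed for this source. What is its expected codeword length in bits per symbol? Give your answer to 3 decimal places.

Probabilities are the counts divided by 204.
Repeatedly combine the two least-probable nodes; the expected code length is the sum of the merged weights.
merge 4/51 + 1/12 → 11/68
merge 11/102 + 11/68 → 55/204
merge 15/68 + 23/102 → 91/204
merge 55/204 + 29/102 → 113/204
merge 91/204 + 113/204 → 1
L = 11/68 + 55/204 + 91/204 + 113/204 + 1 = 124/51 ≈ 2.431 bits/symbol.

2.431 bits/symbol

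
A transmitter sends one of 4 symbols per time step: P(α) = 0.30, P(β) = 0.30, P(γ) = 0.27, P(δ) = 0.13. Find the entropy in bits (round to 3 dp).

H = −Σ pᵢ log₂ pᵢ.
−0.30·log₂(0.30) = 0.5211
−0.30·log₂(0.30) = 0.5211
−0.27·log₂(0.27) = 0.5100
−0.13·log₂(0.13) = 0.3826
Sum ≈ 1.9348 → 1.935 bits.

1.935 bits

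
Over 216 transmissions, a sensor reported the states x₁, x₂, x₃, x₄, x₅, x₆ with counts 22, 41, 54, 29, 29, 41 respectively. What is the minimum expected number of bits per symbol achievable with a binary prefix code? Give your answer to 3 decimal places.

2.560 bits/symbol

Probabilities are the counts divided by 216.
Repeatedly combine the two least-probable nodes; the expected code length is the sum of the merged weights.
merge 11/108 + 29/216 → 17/72
merge 29/216 + 41/216 → 35/108
merge 41/216 + 17/72 → 23/54
merge 1/4 + 35/108 → 31/54
merge 23/54 + 31/54 → 1
L = 17/72 + 35/108 + 23/54 + 31/54 + 1 = 553/216 ≈ 2.560 bits/symbol.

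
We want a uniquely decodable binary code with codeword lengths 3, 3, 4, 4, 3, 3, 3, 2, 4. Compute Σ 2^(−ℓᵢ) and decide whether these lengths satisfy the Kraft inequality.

With common denominator 2^4 = 16: Σ 2^(−ℓᵢ) = 2/16 + 2/16 + 1/16 + 1/16 + 2/16 + 2/16 + 2/16 + 4/16 + 1/16 = 17/16 = 1.0625.
Kraft's inequality requires Σ ≤ 1; here Σ = 1.0625 > 1, so no such prefix code exists.

1.0625; no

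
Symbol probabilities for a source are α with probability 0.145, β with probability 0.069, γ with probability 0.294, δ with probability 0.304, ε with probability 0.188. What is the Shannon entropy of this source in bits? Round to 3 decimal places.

H = −Σ pᵢ log₂ pᵢ.
−0.145·log₂(0.145) = 0.4040
−0.069·log₂(0.069) = 0.2662
−0.294·log₂(0.294) = 0.5192
−0.304·log₂(0.304) = 0.5222
−0.188·log₂(0.188) = 0.4533
Sum ≈ 2.1649 → 2.165 bits.

2.165 bits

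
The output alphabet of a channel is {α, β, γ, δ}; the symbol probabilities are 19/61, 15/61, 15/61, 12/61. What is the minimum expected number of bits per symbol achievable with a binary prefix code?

Repeatedly combine the two least-probable nodes; the expected code length is the sum of the merged weights.
merge 12/61 + 15/61 → 27/61
merge 15/61 + 19/61 → 34/61
merge 27/61 + 34/61 → 1
L = 27/61 + 34/61 + 1 = 2 bits/symbol.

2 bits/symbol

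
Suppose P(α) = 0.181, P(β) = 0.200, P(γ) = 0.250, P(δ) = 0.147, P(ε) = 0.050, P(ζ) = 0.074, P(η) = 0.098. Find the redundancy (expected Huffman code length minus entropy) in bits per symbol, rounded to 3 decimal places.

Entropy H = −Σ p log₂ p ≈ 2.6398 bits.
Huffman merges: 1/20+37/500→31/250; 49/500+31/250→111/500; 147/1000+181/1000→41/125; 1/5+111/500→211/500; 1/4+41/125→289/500; 211/500+289/500→1. L = 1337/500 ≈ 2.6740.
L − H = 2.6740 − 2.6398 = 0.034 bits.

0.034 bits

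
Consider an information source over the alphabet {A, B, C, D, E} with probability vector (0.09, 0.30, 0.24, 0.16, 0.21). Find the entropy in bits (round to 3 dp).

H = −Σ pᵢ log₂ pᵢ.
−0.09·log₂(0.09) = 0.3127
−0.30·log₂(0.30) = 0.5211
−0.24·log₂(0.24) = 0.4941
−0.16·log₂(0.16) = 0.4230
−0.21·log₂(0.21) = 0.4728
Sum ≈ 2.2237 → 2.224 bits.

2.224 bits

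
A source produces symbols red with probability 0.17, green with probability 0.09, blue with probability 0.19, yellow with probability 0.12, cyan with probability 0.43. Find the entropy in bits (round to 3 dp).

H = −Σ pᵢ log₂ pᵢ.
−0.17·log₂(0.17) = 0.4346
−0.09·log₂(0.09) = 0.3127
−0.19·log₂(0.19) = 0.4552
−0.12·log₂(0.12) = 0.3671
−0.43·log₂(0.43) = 0.5236
Sum ≈ 2.0931 → 2.093 bits.

2.093 bits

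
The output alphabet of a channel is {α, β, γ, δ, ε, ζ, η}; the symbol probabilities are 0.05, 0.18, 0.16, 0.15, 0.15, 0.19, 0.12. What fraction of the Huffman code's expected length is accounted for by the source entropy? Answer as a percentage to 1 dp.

97.4%

Entropy H = −Σ p log₂ p ≈ 2.7278 bits.
Huffman merges: 1/20+3/25→17/100; 3/20+3/20→3/10; 4/25+17/100→33/100; 9/50+19/100→37/100; 3/10+33/100→63/100; 37/100+63/100→1. L = 14/5 ≈ 2.8000.
Efficiency = H/L = 2.7278/2.8000 = 97.4%.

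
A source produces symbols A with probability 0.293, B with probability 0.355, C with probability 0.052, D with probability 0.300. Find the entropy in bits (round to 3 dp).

1.792 bits

H = −Σ pᵢ log₂ pᵢ.
−0.293·log₂(0.293) = 0.5189
−0.355·log₂(0.355) = 0.5304
−0.052·log₂(0.052) = 0.2218
−0.300·log₂(0.300) = 0.5211
Sum ≈ 1.7922 → 1.792 bits.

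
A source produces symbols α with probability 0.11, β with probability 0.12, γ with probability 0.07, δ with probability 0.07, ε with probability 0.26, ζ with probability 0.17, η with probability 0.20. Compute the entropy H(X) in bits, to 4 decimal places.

2.6587 bits

H = −Σ pᵢ log₂ pᵢ.
−0.11·log₂(0.11) = 0.3503
−0.12·log₂(0.12) = 0.3671
−0.07·log₂(0.07) = 0.2686
−0.07·log₂(0.07) = 0.2686
−0.26·log₂(0.26) = 0.5053
−0.17·log₂(0.17) = 0.4346
−0.20·log₂(0.20) = 0.4644
Sum ≈ 2.6587 → 2.6587 bits.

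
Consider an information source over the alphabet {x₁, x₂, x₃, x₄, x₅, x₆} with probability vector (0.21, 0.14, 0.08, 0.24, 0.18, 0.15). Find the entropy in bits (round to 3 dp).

2.511 bits

H = −Σ pᵢ log₂ pᵢ.
−0.21·log₂(0.21) = 0.4728
−0.14·log₂(0.14) = 0.3971
−0.08·log₂(0.08) = 0.2915
−0.24·log₂(0.24) = 0.4941
−0.18·log₂(0.18) = 0.4453
−0.15·log₂(0.15) = 0.4105
Sum ≈ 2.5114 → 2.511 bits.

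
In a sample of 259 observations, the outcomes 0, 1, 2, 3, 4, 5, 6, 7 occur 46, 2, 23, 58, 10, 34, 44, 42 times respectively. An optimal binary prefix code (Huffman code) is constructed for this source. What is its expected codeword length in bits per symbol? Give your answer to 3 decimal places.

Probabilities are the counts divided by 259.
Repeatedly combine the two least-probable nodes; the expected code length is the sum of the merged weights.
merge 2/259 + 10/259 → 12/259
merge 12/259 + 23/259 → 5/37
merge 34/259 + 5/37 → 69/259
merge 6/37 + 44/259 → 86/259
merge 46/259 + 58/259 → 104/259
merge 69/259 + 86/259 → 155/259
merge 104/259 + 155/259 → 1
L = 12/259 + 5/37 + 69/259 + 86/259 + 104/259 + 155/259 + 1 = 720/259 ≈ 2.780 bits/symbol.

2.780 bits/symbol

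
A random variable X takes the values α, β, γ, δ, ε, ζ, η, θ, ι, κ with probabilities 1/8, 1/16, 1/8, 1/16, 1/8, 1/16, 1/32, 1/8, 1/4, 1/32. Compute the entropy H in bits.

3.0625 bits

Each probability is a power of 1/2, so log₂(1/p) is an integer.
H = Σ p·log₂(1/p) = 1/8·3 + 1/16·4 + 1/8·3 + 1/16·4 + 1/8·3 + 1/16·4 + 1/32·5 + 1/8·3 + 1/4·2 + 1/32·5 = 3.0625 bits.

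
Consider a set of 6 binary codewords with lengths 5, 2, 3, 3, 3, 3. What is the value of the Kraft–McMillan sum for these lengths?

0.78125

With common denominator 2^5 = 32: Σ 2^(−ℓᵢ) = 1/32 + 8/32 + 4/32 + 4/32 + 4/32 + 4/32 = 25/32 = 0.78125.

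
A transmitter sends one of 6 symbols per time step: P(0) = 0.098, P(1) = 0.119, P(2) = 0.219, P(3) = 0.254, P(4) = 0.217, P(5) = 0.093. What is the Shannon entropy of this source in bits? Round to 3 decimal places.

2.473 bits

H = −Σ pᵢ log₂ pᵢ.
−0.098·log₂(0.098) = 0.3284
−0.119·log₂(0.119) = 0.3654
−0.219·log₂(0.219) = 0.4798
−0.254·log₂(0.254) = 0.5022
−0.217·log₂(0.217) = 0.4783
−0.093·log₂(0.093) = 0.3187
Sum ≈ 2.4729 → 2.473 bits.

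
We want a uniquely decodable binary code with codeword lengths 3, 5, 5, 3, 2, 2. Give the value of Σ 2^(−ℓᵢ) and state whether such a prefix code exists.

With common denominator 2^5 = 32: Σ 2^(−ℓᵢ) = 4/32 + 1/32 + 1/32 + 4/32 + 8/32 + 8/32 = 26/32 = 0.8125.
Kraft's inequality requires Σ ≤ 1; here Σ = 0.8125 ≤ 1, so such a prefix code exists.

0.8125; yes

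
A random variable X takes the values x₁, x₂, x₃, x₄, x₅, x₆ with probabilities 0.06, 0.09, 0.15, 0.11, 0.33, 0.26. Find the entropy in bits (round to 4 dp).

H = −Σ pᵢ log₂ pᵢ.
−0.06·log₂(0.06) = 0.2435
−0.09·log₂(0.09) = 0.3127
−0.15·log₂(0.15) = 0.4105
−0.11·log₂(0.11) = 0.3503
−0.33·log₂(0.33) = 0.5278
−0.26·log₂(0.26) = 0.5053
Sum ≈ 2.3501 → 2.3501 bits.

2.3501 bits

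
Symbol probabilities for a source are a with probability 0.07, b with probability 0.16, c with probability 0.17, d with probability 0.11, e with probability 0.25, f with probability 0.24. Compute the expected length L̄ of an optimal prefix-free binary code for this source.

2.51 bits/symbol

Repeatedly combine the two least-probable nodes; the expected code length is the sum of the merged weights.
merge 7/100 + 11/100 → 9/50
merge 4/25 + 17/100 → 33/100
merge 9/50 + 6/25 → 21/50
merge 1/4 + 33/100 → 29/50
merge 21/50 + 29/50 → 1
L = 9/50 + 33/100 + 21/50 + 29/50 + 1 = 251/100 = 2.51 bits/symbol.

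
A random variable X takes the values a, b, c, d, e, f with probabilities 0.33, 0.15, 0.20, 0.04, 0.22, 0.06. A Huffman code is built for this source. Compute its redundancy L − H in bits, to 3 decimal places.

Entropy H = −Σ p log₂ p ≈ 2.3126 bits.
Huffman merges: 1/25+3/50→1/10; 1/10+3/20→1/4; 1/5+11/50→21/50; 1/4+33/100→29/50; 21/50+29/50→1. L = 47/20 ≈ 2.3500.
L − H = 2.3500 − 2.3126 = 0.037 bits.

0.037 bits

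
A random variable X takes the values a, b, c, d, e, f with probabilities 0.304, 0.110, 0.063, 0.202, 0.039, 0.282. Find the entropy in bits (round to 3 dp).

H = −Σ pᵢ log₂ pᵢ.
−0.304·log₂(0.304) = 0.5222
−0.110·log₂(0.110) = 0.3503
−0.063·log₂(0.063) = 0.2513
−0.202·log₂(0.202) = 0.4661
−0.039·log₂(0.039) = 0.1825
−0.282·log₂(0.282) = 0.5150
Sum ≈ 2.2875 → 2.287 bits.

2.287 bits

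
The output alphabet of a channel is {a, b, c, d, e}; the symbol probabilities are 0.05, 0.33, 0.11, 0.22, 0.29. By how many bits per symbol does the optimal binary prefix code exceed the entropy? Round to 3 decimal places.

Entropy H = −Σ p log₂ p ≈ 2.0927 bits.
Huffman merges: 1/20+11/100→4/25; 4/25+11/50→19/50; 29/100+33/100→31/50; 19/50+31/50→1. L = 54/25 ≈ 2.1600.
L − H = 2.1600 − 2.0927 = 0.067 bits.

0.067 bits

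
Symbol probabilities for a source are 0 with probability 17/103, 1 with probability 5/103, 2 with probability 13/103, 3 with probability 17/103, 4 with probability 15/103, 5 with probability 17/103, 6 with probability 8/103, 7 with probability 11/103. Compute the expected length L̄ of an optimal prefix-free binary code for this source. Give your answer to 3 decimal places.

Repeatedly combine the two least-probable nodes; the expected code length is the sum of the merged weights.
merge 5/103 + 8/103 → 13/103
merge 11/103 + 13/103 → 24/103
merge 13/103 + 15/103 → 28/103
merge 17/103 + 17/103 → 34/103
merge 17/103 + 24/103 → 41/103
merge 28/103 + 34/103 → 62/103
merge 41/103 + 62/103 → 1
L = 13/103 + 24/103 + 28/103 + 34/103 + 41/103 + 62/103 + 1 = 305/103 ≈ 2.961 bits/symbol.

2.961 bits/symbol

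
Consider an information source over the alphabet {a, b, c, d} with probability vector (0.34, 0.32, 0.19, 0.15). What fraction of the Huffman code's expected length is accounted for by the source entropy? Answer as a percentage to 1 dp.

96.0%

Entropy H = −Σ p log₂ p ≈ 1.9210 bits.
Huffman merges: 3/20+19/100→17/50; 8/25+17/50→33/50; 17/50+33/50→1. L = 2 ≈ 2.0000.
Efficiency = H/L = 1.9210/2.0000 = 96.0%.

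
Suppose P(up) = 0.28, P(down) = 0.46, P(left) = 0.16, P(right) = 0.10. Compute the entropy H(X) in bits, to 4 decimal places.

1.7848 bits

H = −Σ pᵢ log₂ pᵢ.
−0.28·log₂(0.28) = 0.5142
−0.46·log₂(0.46) = 0.5153
−0.16·log₂(0.16) = 0.4230
−0.10·log₂(0.10) = 0.3322
Sum ≈ 1.7848 → 1.7848 bits.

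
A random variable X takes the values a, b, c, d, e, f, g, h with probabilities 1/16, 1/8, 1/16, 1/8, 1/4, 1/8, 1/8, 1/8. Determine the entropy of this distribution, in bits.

Each probability is a power of 1/2, so log₂(1/p) is an integer.
H = Σ p·log₂(1/p) = 1/16·4 + 1/8·3 + 1/16·4 + 1/8·3 + 1/4·2 + 1/8·3 + 1/8·3 + 1/8·3 = 2.875 bits.

2.875 bits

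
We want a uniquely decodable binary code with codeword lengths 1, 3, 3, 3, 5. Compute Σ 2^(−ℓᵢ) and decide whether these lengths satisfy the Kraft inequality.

With common denominator 2^5 = 32: Σ 2^(−ℓᵢ) = 16/32 + 4/32 + 4/32 + 4/32 + 1/32 = 29/32 = 0.90625.
Kraft's inequality requires Σ ≤ 1; here Σ = 0.90625 ≤ 1, so such a prefix code exists.

0.90625; yes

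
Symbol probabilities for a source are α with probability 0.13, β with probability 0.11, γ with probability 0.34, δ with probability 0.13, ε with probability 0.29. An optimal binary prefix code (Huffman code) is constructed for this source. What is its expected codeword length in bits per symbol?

2.24 bits/symbol

Repeatedly combine the two least-probable nodes; the expected code length is the sum of the merged weights.
merge 11/100 + 13/100 → 6/25
merge 13/100 + 6/25 → 37/100
merge 29/100 + 17/50 → 63/100
merge 37/100 + 63/100 → 1
L = 6/25 + 37/100 + 63/100 + 1 = 56/25 = 2.24 bits/symbol.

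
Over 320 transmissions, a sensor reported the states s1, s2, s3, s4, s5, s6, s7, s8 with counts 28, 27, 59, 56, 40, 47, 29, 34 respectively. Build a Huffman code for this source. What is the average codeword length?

2.9875 bits/symbol

Probabilities are the counts divided by 320.
Repeatedly combine the two least-probable nodes; the expected code length is the sum of the merged weights.
merge 27/320 + 7/80 → 11/64
merge 29/320 + 17/160 → 63/320
merge 1/8 + 47/320 → 87/320
merge 11/64 + 7/40 → 111/320
merge 59/320 + 63/320 → 61/160
merge 87/320 + 111/320 → 99/160
merge 61/160 + 99/160 → 1
L = 11/64 + 63/320 + 87/320 + 111/320 + 61/160 + 99/160 + 1 = 239/80 = 2.9875 bits/symbol.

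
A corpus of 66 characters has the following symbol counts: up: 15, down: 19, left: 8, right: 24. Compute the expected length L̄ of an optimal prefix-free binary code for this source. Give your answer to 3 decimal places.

Probabilities are the counts divided by 66.
Repeatedly combine the two least-probable nodes; the expected code length is the sum of the merged weights.
merge 4/33 + 5/22 → 23/66
merge 19/66 + 23/66 → 7/11
merge 4/11 + 7/11 → 1
L = 23/66 + 7/11 + 1 = 131/66 ≈ 1.985 bits/symbol.

1.985 bits/symbol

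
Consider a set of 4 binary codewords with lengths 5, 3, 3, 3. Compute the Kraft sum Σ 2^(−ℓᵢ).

With common denominator 2^5 = 32: Σ 2^(−ℓᵢ) = 1/32 + 4/32 + 4/32 + 4/32 = 13/32 = 0.40625.

0.40625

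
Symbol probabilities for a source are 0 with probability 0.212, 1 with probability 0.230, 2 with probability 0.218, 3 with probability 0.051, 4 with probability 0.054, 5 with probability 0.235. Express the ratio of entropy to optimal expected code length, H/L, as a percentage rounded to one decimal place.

Entropy H = −Σ p log₂ p ≈ 2.3785 bits.
Huffman merges: 51/1000+27/500→21/200; 21/200+53/250→317/1000; 109/500+23/100→56/125; 47/200+317/1000→69/125; 56/125+69/125→1. L = 1211/500 ≈ 2.4220.
Efficiency = H/L = 2.3785/2.4220 = 98.2%.

98.2%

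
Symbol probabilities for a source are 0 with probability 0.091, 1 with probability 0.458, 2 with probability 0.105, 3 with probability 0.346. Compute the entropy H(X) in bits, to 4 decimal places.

1.7018 bits

H = −Σ pᵢ log₂ pᵢ.
−0.091·log₂(0.091) = 0.3147
−0.458·log₂(0.458) = 0.5160
−0.105·log₂(0.105) = 0.3414
−0.346·log₂(0.346) = 0.5298
Sum ≈ 1.7018 → 1.7018 bits.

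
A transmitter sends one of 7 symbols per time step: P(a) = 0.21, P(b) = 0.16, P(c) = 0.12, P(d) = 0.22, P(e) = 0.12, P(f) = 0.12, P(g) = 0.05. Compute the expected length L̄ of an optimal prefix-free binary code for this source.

2.74 bits/symbol

Repeatedly combine the two least-probable nodes; the expected code length is the sum of the merged weights.
merge 1/20 + 3/25 → 17/100
merge 3/25 + 3/25 → 6/25
merge 4/25 + 17/100 → 33/100
merge 21/100 + 11/50 → 43/100
merge 6/25 + 33/100 → 57/100
merge 43/100 + 57/100 → 1
L = 17/100 + 6/25 + 33/100 + 43/100 + 57/100 + 1 = 137/50 = 2.74 bits/symbol.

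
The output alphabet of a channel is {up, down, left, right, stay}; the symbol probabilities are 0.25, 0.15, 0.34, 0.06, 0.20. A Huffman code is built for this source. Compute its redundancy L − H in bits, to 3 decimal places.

Entropy H = −Σ p log₂ p ≈ 2.1476 bits.
Huffman merges: 3/50+3/20→21/100; 1/5+21/100→41/100; 1/4+17/50→59/100; 41/100+59/100→1. L = 221/100 ≈ 2.2100.
L − H = 2.2100 − 2.1476 = 0.062 bits.

0.062 bits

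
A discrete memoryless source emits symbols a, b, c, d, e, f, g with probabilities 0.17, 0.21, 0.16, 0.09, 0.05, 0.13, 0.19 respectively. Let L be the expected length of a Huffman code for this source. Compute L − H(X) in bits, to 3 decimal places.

Entropy H = −Σ p log₂ p ≈ 2.6970 bits.
Huffman merges: 1/20+9/100→7/50; 13/100+7/50→27/100; 4/25+17/100→33/100; 19/100+21/100→2/5; 27/100+33/100→3/5; 2/5+3/5→1. L = 137/50 ≈ 2.7400.
L − H = 2.7400 − 2.6970 = 0.043 bits.

0.043 bits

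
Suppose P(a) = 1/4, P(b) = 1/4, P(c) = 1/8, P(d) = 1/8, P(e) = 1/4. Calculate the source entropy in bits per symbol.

Each probability is a power of 1/2, so log₂(1/p) is an integer.
H = Σ p·log₂(1/p) = 1/4·2 + 1/4·2 + 1/8·3 + 1/8·3 + 1/4·2 = 2.25 bits.

2.25 bits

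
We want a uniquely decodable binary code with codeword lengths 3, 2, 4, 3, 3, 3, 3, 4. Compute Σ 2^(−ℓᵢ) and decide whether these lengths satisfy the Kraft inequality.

1; yes

With common denominator 2^4 = 16: Σ 2^(−ℓᵢ) = 2/16 + 4/16 + 1/16 + 2/16 + 2/16 + 2/16 + 2/16 + 1/16 = 16/16 = 1.
Kraft's inequality requires Σ ≤ 1; here Σ = 1 ≤ 1, so such a prefix code exists.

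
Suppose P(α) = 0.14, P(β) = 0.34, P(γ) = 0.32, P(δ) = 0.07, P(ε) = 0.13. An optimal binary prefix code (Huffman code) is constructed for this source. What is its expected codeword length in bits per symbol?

Repeatedly combine the two least-probable nodes; the expected code length is the sum of the merged weights.
merge 7/100 + 13/100 → 1/5
merge 7/50 + 1/5 → 17/50
merge 8/25 + 17/50 → 33/50
merge 17/50 + 33/50 → 1
L = 1/5 + 17/50 + 33/50 + 1 = 11/5 = 2.2 bits/symbol.

2.2 bits/symbol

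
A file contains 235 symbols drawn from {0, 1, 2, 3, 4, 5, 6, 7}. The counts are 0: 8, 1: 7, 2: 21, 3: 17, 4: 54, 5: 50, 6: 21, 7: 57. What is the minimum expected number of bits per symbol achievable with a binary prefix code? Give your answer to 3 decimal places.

Probabilities are the counts divided by 235.
Repeatedly combine the two least-probable nodes; the expected code length is the sum of the merged weights.
merge 7/235 + 8/235 → 3/47
merge 3/47 + 17/235 → 32/235
merge 21/235 + 21/235 → 42/235
merge 32/235 + 42/235 → 74/235
merge 10/47 + 54/235 → 104/235
merge 57/235 + 74/235 → 131/235
merge 104/235 + 131/235 → 1
L = 3/47 + 32/235 + 42/235 + 74/235 + 104/235 + 131/235 + 1 = 633/235 ≈ 2.694 bits/symbol.

2.694 bits/symbol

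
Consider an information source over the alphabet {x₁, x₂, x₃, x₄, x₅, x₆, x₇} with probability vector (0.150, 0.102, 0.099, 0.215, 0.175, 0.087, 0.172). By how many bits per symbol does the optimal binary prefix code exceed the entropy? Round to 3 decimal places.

Entropy H = −Σ p log₂ p ≈ 2.7369 bits.
Huffman merges: 87/1000+99/1000→93/500; 51/500+3/20→63/250; 43/250+7/40→347/1000; 93/500+43/200→401/1000; 63/250+347/1000→599/1000; 401/1000+599/1000→1. L = 557/200 ≈ 2.7850.
L − H = 2.7850 − 2.7369 = 0.048 bits.

0.048 bits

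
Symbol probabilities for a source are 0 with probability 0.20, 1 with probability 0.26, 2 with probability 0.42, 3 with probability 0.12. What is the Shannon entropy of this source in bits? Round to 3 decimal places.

1.862 bits

H = −Σ pᵢ log₂ pᵢ.
−0.20·log₂(0.20) = 0.4644
−0.26·log₂(0.26) = 0.5053
−0.42·log₂(0.42) = 0.5256
−0.12·log₂(0.12) = 0.3671
Sum ≈ 1.8624 → 1.862 bits.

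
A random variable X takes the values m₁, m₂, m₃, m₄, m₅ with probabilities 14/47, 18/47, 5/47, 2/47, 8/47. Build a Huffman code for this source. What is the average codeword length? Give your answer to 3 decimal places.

Repeatedly combine the two least-probable nodes; the expected code length is the sum of the merged weights.
merge 2/47 + 5/47 → 7/47
merge 7/47 + 8/47 → 15/47
merge 14/47 + 15/47 → 29/47
merge 18/47 + 29/47 → 1
L = 7/47 + 15/47 + 29/47 + 1 = 98/47 ≈ 2.085 bits/symbol.

2.085 bits/symbol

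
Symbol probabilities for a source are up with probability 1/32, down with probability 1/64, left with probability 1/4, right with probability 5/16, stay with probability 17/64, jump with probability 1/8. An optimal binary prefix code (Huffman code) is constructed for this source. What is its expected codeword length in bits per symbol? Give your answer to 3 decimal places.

2.219 bits/symbol

Repeatedly combine the two least-probable nodes; the expected code length is the sum of the merged weights.
merge 1/64 + 1/32 → 3/64
merge 3/64 + 1/8 → 11/64
merge 11/64 + 1/4 → 27/64
merge 17/64 + 5/16 → 37/64
merge 27/64 + 37/64 → 1
L = 3/64 + 11/64 + 27/64 + 37/64 + 1 = 71/32 ≈ 2.219 bits/symbol.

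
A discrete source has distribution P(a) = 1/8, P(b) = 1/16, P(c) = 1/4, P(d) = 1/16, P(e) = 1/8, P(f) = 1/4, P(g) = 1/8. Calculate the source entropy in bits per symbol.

Each probability is a power of 1/2, so log₂(1/p) is an integer.
H = Σ p·log₂(1/p) = 1/8·3 + 1/16·4 + 1/4·2 + 1/16·4 + 1/8·3 + 1/4·2 + 1/8·3 = 2.625 bits.

2.625 bits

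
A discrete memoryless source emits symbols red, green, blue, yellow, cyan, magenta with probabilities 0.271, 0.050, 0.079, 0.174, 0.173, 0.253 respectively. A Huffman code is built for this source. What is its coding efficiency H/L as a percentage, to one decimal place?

98.5%

Entropy H = −Σ p log₂ p ≈ 2.3944 bits.
Huffman merges: 1/20+79/1000→129/1000; 129/1000+173/1000→151/500; 87/500+253/1000→427/1000; 271/1000+151/500→573/1000; 427/1000+573/1000→1. L = 2431/1000 ≈ 2.4310.
Efficiency = H/L = 2.3944/2.4310 = 98.5%.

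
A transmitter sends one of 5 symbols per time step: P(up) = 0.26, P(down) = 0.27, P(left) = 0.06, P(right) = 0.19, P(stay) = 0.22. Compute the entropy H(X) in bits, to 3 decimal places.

H = −Σ pᵢ log₂ pᵢ.
−0.26·log₂(0.26) = 0.5053
−0.27·log₂(0.27) = 0.5100
−0.06·log₂(0.06) = 0.2435
−0.19·log₂(0.19) = 0.4552
−0.22·log₂(0.22) = 0.4806
Sum ≈ 2.1946 → 2.195 bits.

2.195 bits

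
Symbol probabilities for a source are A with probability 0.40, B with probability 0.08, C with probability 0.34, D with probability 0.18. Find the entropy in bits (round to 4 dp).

H = −Σ pᵢ log₂ pᵢ.
−0.40·log₂(0.40) = 0.5288
−0.08·log₂(0.08) = 0.2915
−0.34·log₂(0.34) = 0.5292
−0.18·log₂(0.18) = 0.4453
Sum ≈ 1.7948 → 1.7948 bits.

1.7948 bits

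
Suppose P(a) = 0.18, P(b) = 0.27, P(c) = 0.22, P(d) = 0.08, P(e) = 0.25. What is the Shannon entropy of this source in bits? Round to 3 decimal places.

2.227 bits

H = −Σ pᵢ log₂ pᵢ.
−0.18·log₂(0.18) = 0.4453
−0.27·log₂(0.27) = 0.5100
−0.22·log₂(0.22) = 0.4806
−0.08·log₂(0.08) = 0.2915
−0.25·log₂(0.25) = 0.5000
Sum ≈ 2.2274 → 2.227 bits.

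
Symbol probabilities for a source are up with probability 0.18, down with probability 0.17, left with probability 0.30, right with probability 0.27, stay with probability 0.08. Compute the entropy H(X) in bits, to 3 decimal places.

H = −Σ pᵢ log₂ pᵢ.
−0.18·log₂(0.18) = 0.4453
−0.17·log₂(0.17) = 0.4346
−0.30·log₂(0.30) = 0.5211
−0.27·log₂(0.27) = 0.5100
−0.08·log₂(0.08) = 0.2915
Sum ≈ 2.2025 → 2.203 bits.

2.203 bits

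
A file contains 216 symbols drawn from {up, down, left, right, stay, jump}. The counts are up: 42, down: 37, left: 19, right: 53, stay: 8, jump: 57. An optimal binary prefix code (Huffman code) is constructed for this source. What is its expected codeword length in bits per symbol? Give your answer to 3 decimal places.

2.421 bits/symbol

Probabilities are the counts divided by 216.
Repeatedly combine the two least-probable nodes; the expected code length is the sum of the merged weights.
merge 1/27 + 19/216 → 1/8
merge 1/8 + 37/216 → 8/27
merge 7/36 + 53/216 → 95/216
merge 19/72 + 8/27 → 121/216
merge 95/216 + 121/216 → 1
L = 1/8 + 8/27 + 95/216 + 121/216 + 1 = 523/216 ≈ 2.421 bits/symbol.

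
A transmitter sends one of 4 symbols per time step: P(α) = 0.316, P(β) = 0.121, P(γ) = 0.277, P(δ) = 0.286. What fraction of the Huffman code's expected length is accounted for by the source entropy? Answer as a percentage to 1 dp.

96.2%

Entropy H = −Σ p log₂ p ≈ 1.9234 bits.
Huffman merges: 121/1000+277/1000→199/500; 143/500+79/250→301/500; 199/500+301/500→1. L = 2 ≈ 2.0000.
Efficiency = H/L = 1.9234/2.0000 = 96.2%.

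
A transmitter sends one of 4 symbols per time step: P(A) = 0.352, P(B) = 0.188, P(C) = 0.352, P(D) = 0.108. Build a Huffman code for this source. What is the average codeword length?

Repeatedly combine the two least-probable nodes; the expected code length is the sum of the merged weights.
merge 27/250 + 47/250 → 37/125
merge 37/125 + 44/125 → 81/125
merge 44/125 + 81/125 → 1
L = 37/125 + 81/125 + 1 = 243/125 = 1.944 bits/symbol.

1.944 bits/symbol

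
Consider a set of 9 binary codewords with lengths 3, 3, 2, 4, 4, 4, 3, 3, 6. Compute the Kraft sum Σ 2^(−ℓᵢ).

0.953125

With common denominator 2^6 = 64: Σ 2^(−ℓᵢ) = 8/64 + 8/64 + 16/64 + 4/64 + 4/64 + 4/64 + 8/64 + 8/64 + 1/64 = 61/64 = 0.953125.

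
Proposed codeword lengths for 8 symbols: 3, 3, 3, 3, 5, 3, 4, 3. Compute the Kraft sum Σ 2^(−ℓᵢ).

0.84375

With common denominator 2^5 = 32: Σ 2^(−ℓᵢ) = 4/32 + 4/32 + 4/32 + 4/32 + 1/32 + 4/32 + 2/32 + 4/32 = 27/32 = 0.84375.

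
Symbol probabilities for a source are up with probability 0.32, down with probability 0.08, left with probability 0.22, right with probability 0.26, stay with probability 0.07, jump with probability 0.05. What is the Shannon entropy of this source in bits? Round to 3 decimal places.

2.288 bits

H = −Σ pᵢ log₂ pᵢ.
−0.32·log₂(0.32) = 0.5260
−0.08·log₂(0.08) = 0.2915
−0.22·log₂(0.22) = 0.4806
−0.26·log₂(0.26) = 0.5053
−0.07·log₂(0.07) = 0.2686
−0.05·log₂(0.05) = 0.2161
Sum ≈ 2.2881 → 2.288 bits.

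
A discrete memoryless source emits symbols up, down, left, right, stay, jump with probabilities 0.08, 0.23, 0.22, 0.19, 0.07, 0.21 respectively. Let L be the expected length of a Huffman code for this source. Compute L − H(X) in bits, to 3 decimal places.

0.034 bits

Entropy H = −Σ p log₂ p ≈ 2.4564 bits.
Huffman merges: 7/100+2/25→3/20; 3/20+19/100→17/50; 21/100+11/50→43/100; 23/100+17/50→57/100; 43/100+57/100→1. L = 249/100 ≈ 2.4900.
L − H = 2.4900 − 2.4564 = 0.034 bits.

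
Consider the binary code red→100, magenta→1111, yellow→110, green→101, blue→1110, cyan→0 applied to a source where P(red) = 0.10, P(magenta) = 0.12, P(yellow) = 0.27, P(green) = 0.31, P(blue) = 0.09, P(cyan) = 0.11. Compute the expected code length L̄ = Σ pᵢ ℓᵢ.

2.99 bits/symbol

L̄ = Σ pᵢ·ℓᵢ = 0.10·3 + 0.12·4 + 0.27·3 + 0.31·3 + 0.09·4 + 0.11·1 = 2.99 bits/symbol.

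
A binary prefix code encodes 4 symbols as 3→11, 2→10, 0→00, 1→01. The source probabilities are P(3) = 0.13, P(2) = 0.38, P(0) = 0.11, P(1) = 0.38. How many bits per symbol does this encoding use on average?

L̄ = Σ pᵢ·ℓᵢ = 0.13·2 + 0.38·2 + 0.11·2 + 0.38·2 = 2 bits/symbol.

2 bits/symbol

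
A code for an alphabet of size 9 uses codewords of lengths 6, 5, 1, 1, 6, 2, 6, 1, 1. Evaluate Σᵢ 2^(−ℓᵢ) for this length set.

With common denominator 2^6 = 64: Σ 2^(−ℓᵢ) = 1/64 + 2/64 + 32/64 + 32/64 + 1/64 + 16/64 + 1/64 + 32/64 + 32/64 = 149/64 = 2.328125.

2.328125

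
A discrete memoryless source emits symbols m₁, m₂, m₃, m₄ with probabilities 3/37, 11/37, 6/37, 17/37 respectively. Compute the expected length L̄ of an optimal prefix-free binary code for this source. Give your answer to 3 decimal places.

Repeatedly combine the two least-probable nodes; the expected code length is the sum of the merged weights.
merge 3/37 + 6/37 → 9/37
merge 9/37 + 11/37 → 20/37
merge 17/37 + 20/37 → 1
L = 9/37 + 20/37 + 1 = 66/37 ≈ 1.784 bits/symbol.

1.784 bits/symbol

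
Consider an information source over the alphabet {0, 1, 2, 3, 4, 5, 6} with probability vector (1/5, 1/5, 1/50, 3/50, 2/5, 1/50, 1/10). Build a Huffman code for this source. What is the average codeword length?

Repeatedly combine the two least-probable nodes; the expected code length is the sum of the merged weights.
merge 1/50 + 1/50 → 1/25
merge 1/25 + 3/50 → 1/10
merge 1/10 + 1/10 → 1/5
merge 1/5 + 1/5 → 2/5
merge 1/5 + 2/5 → 3/5
merge 2/5 + 3/5 → 1
L = 1/25 + 1/10 + 1/5 + 2/5 + 3/5 + 1 = 117/50 = 2.34 bits/symbol.

2.34 bits/symbol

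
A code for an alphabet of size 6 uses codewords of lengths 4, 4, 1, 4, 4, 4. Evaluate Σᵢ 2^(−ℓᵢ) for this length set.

With common denominator 2^4 = 16: Σ 2^(−ℓᵢ) = 1/16 + 1/16 + 8/16 + 1/16 + 1/16 + 1/16 = 13/16 = 0.8125.

0.8125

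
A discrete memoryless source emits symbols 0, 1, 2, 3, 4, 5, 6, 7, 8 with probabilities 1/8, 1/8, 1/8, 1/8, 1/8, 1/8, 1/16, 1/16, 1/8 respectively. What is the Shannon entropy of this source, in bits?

Each probability is a power of 1/2, so log₂(1/p) is an integer.
H = Σ p·log₂(1/p) = 1/8·3 + 1/8·3 + 1/8·3 + 1/8·3 + 1/8·3 + 1/8·3 + 1/16·4 + 1/16·4 + 1/8·3 = 3.125 bits.

3.125 bits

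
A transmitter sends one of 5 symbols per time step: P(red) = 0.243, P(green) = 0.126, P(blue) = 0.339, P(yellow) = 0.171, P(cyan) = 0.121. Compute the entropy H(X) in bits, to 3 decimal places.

2.206 bits

H = −Σ pᵢ log₂ pᵢ.
−0.243·log₂(0.243) = 0.4960
−0.126·log₂(0.126) = 0.3766
−0.339·log₂(0.339) = 0.5291
−0.171·log₂(0.171) = 0.4357
−0.121·log₂(0.121) = 0.3687
Sum ≈ 2.2059 → 2.206 bits.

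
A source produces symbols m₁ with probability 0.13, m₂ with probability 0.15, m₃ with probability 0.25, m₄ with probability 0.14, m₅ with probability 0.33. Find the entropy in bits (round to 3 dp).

2.218 bits

H = −Σ pᵢ log₂ pᵢ.
−0.13·log₂(0.13) = 0.3826
−0.15·log₂(0.15) = 0.4105
−0.25·log₂(0.25) = 0.5000
−0.14·log₂(0.14) = 0.3971
−0.33·log₂(0.33) = 0.5278
Sum ≈ 2.2181 → 2.218 bits.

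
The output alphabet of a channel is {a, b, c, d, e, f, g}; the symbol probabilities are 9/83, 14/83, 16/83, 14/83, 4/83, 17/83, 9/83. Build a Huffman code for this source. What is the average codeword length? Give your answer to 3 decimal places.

Repeatedly combine the two least-probable nodes; the expected code length is the sum of the merged weights.
merge 4/83 + 9/83 → 13/83
merge 9/83 + 13/83 → 22/83
merge 14/83 + 14/83 → 28/83
merge 16/83 + 17/83 → 33/83
merge 22/83 + 28/83 → 50/83
merge 33/83 + 50/83 → 1
L = 13/83 + 22/83 + 28/83 + 33/83 + 50/83 + 1 = 229/83 ≈ 2.759 bits/symbol.

2.759 bits/symbol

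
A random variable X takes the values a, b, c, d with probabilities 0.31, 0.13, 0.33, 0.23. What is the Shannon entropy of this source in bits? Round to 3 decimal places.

H = −Σ pᵢ log₂ pᵢ.
−0.31·log₂(0.31) = 0.5238
−0.13·log₂(0.13) = 0.3826
−0.33·log₂(0.33) = 0.5278
−0.23·log₂(0.23) = 0.4877
Sum ≈ 1.9219 → 1.922 bits.

1.922 bits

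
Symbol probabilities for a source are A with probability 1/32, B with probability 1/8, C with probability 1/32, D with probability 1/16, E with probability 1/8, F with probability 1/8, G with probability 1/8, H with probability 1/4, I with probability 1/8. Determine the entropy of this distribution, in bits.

2.9375 bits

Each probability is a power of 1/2, so log₂(1/p) is an integer.
H = Σ p·log₂(1/p) = 1/32·5 + 1/8·3 + 1/32·5 + 1/16·4 + 1/8·3 + 1/8·3 + 1/8·3 + 1/4·2 + 1/8·3 = 2.9375 bits.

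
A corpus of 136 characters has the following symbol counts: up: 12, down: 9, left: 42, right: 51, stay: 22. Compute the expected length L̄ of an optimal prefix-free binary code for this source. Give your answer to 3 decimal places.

Probabilities are the counts divided by 136.
Repeatedly combine the two least-probable nodes; the expected code length is the sum of the merged weights.
merge 9/136 + 3/34 → 21/136
merge 21/136 + 11/68 → 43/136
merge 21/68 + 43/136 → 5/8
merge 3/8 + 5/8 → 1
L = 21/136 + 43/136 + 5/8 + 1 = 285/136 ≈ 2.096 bits/symbol.

2.096 bits/symbol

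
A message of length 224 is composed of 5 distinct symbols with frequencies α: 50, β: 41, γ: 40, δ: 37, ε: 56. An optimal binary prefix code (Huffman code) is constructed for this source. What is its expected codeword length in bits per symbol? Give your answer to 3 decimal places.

Probabilities are the counts divided by 224.
Repeatedly combine the two least-probable nodes; the expected code length is the sum of the merged weights.
merge 37/224 + 5/28 → 11/32
merge 41/224 + 25/112 → 13/32
merge 1/4 + 11/32 → 19/32
merge 13/32 + 19/32 → 1
L = 11/32 + 13/32 + 19/32 + 1 = 75/32 ≈ 2.344 bits/symbol.

2.344 bits/symbol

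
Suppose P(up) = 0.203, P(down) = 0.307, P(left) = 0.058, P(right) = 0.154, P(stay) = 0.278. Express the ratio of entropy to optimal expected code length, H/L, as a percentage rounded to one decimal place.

Entropy H = −Σ p log₂ p ≈ 2.1573 bits.
Huffman merges: 29/500+77/500→53/250; 203/1000+53/250→83/200; 139/500+307/1000→117/200; 83/200+117/200→1. L = 553/250 ≈ 2.2120.
Efficiency = H/L = 2.1573/2.2120 = 97.5%.

97.5%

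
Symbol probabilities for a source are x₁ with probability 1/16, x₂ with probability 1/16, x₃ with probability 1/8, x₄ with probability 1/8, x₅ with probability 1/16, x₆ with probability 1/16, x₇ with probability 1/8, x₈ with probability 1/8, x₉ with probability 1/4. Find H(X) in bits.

Each probability is a power of 1/2, so log₂(1/p) is an integer.
H = Σ p·log₂(1/p) = 1/16·4 + 1/16·4 + 1/8·3 + 1/8·3 + 1/16·4 + 1/16·4 + 1/8·3 + 1/8·3 + 1/4·2 = 3 bits.

3 bits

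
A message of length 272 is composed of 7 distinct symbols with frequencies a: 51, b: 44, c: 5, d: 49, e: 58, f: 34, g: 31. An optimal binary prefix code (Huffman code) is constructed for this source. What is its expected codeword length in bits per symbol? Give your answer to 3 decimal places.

Probabilities are the counts divided by 272.
Repeatedly combine the two least-probable nodes; the expected code length is the sum of the merged weights.
merge 5/272 + 31/272 → 9/68
merge 1/8 + 9/68 → 35/136
merge 11/68 + 49/272 → 93/272
merge 3/16 + 29/136 → 109/272
merge 35/136 + 93/272 → 163/272
merge 109/272 + 163/272 → 1
L = 9/68 + 35/136 + 93/272 + 109/272 + 163/272 + 1 = 743/272 ≈ 2.732 bits/symbol.

2.732 bits/symbol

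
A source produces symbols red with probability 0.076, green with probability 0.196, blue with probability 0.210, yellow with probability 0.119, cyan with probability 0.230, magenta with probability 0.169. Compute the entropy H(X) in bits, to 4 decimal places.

2.5028 bits

H = −Σ pᵢ log₂ pᵢ.
−0.076·log₂(0.076) = 0.2826
−0.196·log₂(0.196) = 0.4608
−0.210·log₂(0.210) = 0.4728
−0.119·log₂(0.119) = 0.3654
−0.230·log₂(0.230) = 0.4877
−0.169·log₂(0.169) = 0.4335
Sum ≈ 2.5028 → 2.5028 bits.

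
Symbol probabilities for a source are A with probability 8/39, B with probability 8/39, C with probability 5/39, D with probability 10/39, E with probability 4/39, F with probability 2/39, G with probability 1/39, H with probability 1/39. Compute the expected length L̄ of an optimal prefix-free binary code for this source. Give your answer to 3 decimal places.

2.692 bits/symbol

Repeatedly combine the two least-probable nodes; the expected code length is the sum of the merged weights.
merge 1/39 + 1/39 → 2/39
merge 2/39 + 2/39 → 4/39
merge 4/39 + 4/39 → 8/39
merge 5/39 + 8/39 → 1/3
merge 8/39 + 8/39 → 16/39
merge 10/39 + 1/3 → 23/39
merge 16/39 + 23/39 → 1
L = 2/39 + 4/39 + 8/39 + 1/3 + 16/39 + 23/39 + 1 = 35/13 ≈ 2.692 bits/symbol.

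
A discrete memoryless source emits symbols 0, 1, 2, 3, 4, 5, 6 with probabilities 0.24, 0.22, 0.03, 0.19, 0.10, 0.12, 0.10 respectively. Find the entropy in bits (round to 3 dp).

H = −Σ pᵢ log₂ pᵢ.
−0.24·log₂(0.24) = 0.4941
−0.22·log₂(0.22) = 0.4806
−0.03·log₂(0.03) = 0.1518
−0.19·log₂(0.19) = 0.4552
−0.10·log₂(0.10) = 0.3322
−0.12·log₂(0.12) = 0.3671
−0.10·log₂(0.10) = 0.3322
Sum ≈ 2.6132 → 2.613 bits.

2.613 bits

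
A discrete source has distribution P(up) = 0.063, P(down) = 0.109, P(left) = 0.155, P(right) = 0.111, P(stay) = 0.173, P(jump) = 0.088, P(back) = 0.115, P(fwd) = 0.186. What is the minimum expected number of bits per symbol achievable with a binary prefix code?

Repeatedly combine the two least-probable nodes; the expected code length is the sum of the merged weights.
merge 63/1000 + 11/125 → 151/1000
merge 109/1000 + 111/1000 → 11/50
merge 23/200 + 151/1000 → 133/500
merge 31/200 + 173/1000 → 41/125
merge 93/500 + 11/50 → 203/500
merge 133/500 + 41/125 → 297/500
merge 203/500 + 297/500 → 1
L = 151/1000 + 11/50 + 133/500 + 41/125 + 203/500 + 297/500 + 1 = 593/200 = 2.965 bits/symbol.

2.965 bits/symbol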